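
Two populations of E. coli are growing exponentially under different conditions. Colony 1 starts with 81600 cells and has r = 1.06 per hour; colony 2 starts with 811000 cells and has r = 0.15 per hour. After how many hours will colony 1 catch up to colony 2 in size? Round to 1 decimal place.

Set 81600·e^(1.06t) = 811000·e^(0.15t).
e^((1.06 − 0.15)t) = 811000/81600 → e^(0.91·t) = 9.9387.
0.91·t = ln(9.9387) = 2.2964, so t = 2.2964/0.91 = 2.5236.

2.5 hours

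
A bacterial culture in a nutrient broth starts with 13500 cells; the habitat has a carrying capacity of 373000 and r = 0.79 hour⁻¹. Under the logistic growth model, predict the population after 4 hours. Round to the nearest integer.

A = (K − N₀)/N₀ = (373000 − 13500)/13500 = 26.63.
N(t) = K/(1 + A·e^(−rt)) = 373000/(1 + 26.63×e^(−0.79×4)).
e^(−3.16) = 0.042426; denominator = 1 + 26.63×0.042426 = 2.1298.
N = 373000/2.1298 = 175135.

175135 cells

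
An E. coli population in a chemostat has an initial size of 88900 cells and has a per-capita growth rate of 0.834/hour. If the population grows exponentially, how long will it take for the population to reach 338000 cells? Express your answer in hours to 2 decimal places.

1.60 hours

Set N₀·e^(rt) = 338000: e^(0.834·t) = 338000/88900 = 3.802.
0.834·t = ln(3.802) = 1.3355, so t = 1.3355/0.834 = 1.6014.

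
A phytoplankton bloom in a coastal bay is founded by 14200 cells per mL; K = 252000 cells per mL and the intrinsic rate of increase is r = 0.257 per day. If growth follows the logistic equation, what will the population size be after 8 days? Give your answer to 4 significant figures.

80180 cells per mL

A = (K − N₀)/N₀ = (252000 − 14200)/14200 = 16.746.
N(t) = K/(1 + A·e^(−rt)) = 252000/(1 + 16.746×e^(−0.257×8)).
e^(−2.056) = 0.12796; denominator = 1 + 16.746×0.12796 = 3.143.
N = 252000/3.143 = 80179.2.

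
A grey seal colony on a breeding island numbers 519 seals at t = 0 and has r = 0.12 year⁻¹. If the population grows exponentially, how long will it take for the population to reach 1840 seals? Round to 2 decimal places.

Set N₀·e^(rt) = 1840: e^(0.12·t) = 1840/519 = 3.5453.
0.12·t = ln(3.5453) = 1.2656, so t = 1.2656/0.12 = 10.547.

10.55 years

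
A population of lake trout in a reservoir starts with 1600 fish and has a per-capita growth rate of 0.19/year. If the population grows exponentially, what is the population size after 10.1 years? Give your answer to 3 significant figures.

10900 fish

N(t) = N₀·e^(rt) = 1600 × e^(0.19×10.1) = 1600 × e^1.919.
e^1.919 ≈ 6.8141, so N ≈ 1600 × 6.8141 = 10902.6.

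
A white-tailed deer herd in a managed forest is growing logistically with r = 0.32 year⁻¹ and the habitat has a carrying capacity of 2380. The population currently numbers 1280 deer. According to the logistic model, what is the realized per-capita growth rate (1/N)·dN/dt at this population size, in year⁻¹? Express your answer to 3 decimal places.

(1/N)·dN/dt = r(1 − N/K) = 0.32 × (1 − 1280/2380).
= 0.32 × 0.46218 = 0.1479.

0.148 per year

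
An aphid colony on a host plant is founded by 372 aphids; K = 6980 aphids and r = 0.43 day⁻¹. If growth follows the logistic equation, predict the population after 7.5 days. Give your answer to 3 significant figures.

4090 aphids

A = (K − N₀)/N₀ = (6980 − 372)/372 = 17.763.
N(t) = K/(1 + A·e^(−rt)) = 6980/(1 + 17.763×e^(−0.43×7.5)).
e^(−3.225) = 0.039756; denominator = 1 + 17.763×0.039756 = 1.7062.
N = 6980/1.7062 = 4090.96.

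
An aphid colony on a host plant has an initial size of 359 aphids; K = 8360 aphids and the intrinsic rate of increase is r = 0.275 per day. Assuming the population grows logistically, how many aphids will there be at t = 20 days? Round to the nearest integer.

A = (K − N₀)/N₀ = (8360 − 359)/359 = 22.287.
N(t) = K/(1 + A·e^(−rt)) = 8360/(1 + 22.287×e^(−0.275×20)).
e^(−5.5) = 0.0040868; denominator = 1 + 22.287×0.0040868 = 1.0911.
N = 8360/1.0911 = 7662.12.

7662 aphids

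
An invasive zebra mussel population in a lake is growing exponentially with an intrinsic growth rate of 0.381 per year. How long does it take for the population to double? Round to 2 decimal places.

Doubling time t_d = ln(2)/r = 0.6931/0.381 = 1.8193.

1.82 years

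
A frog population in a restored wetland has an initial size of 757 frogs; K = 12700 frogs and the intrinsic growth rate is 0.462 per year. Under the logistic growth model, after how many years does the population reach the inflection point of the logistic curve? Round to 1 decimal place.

Logistic growth is fastest at N = K/2 = 6350.
A = (K − N₀)/N₀ = 15.777. Set K/(1 + A·e^(−rt)) = K/2 → A·e^(−rt) = 1.
e^(−0.462t) = 1/15.777 = 0.0633844, so t = ln(15.777)/0.462 = 2.7585/0.462 = 5.9709.

6.0 years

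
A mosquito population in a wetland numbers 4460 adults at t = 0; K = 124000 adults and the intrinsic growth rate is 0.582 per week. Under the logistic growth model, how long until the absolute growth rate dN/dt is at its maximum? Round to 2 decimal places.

Logistic growth is fastest at N = K/2 = 62000.
A = (K − N₀)/N₀ = 26.803. Set K/(1 + A·e^(−rt)) = K/2 → A·e^(−rt) = 1.
e^(−0.582t) = 1/26.803 = 0.0373097, so t = ln(26.803)/0.582 = 3.2885/0.582 = 5.6503.

5.65 weeks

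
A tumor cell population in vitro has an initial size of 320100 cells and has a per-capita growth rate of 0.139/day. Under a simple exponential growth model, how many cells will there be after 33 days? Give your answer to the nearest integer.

N(t) = N₀·e^(rt) = 320100 × e^(0.139×33) = 320100 × e^4.587.
e^4.587 ≈ 98.199, so N ≈ 320100 × 98.199 = 3.143362×10^7.

31433625 cells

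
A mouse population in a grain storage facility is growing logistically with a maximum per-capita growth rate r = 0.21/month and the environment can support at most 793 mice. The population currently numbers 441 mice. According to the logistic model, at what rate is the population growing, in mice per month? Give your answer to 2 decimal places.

dN/dt = rN(1 − N/K) = 0.21 × 441 × (1 − 441/793).
1 − 441/793 = 0.44388; dN/dt = 0.21 × 441 × 0.44388 = 41.108.

41.11 mice per month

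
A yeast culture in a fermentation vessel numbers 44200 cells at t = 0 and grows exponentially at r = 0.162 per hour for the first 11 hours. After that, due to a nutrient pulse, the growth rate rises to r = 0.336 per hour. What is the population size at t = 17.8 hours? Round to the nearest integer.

2579949 cells

Phase 1: N(11) = 44200·e^(0.162×11) = 44200·e^1.782 = 262624.
Phase 2 runs for 17.8 − 11 = 6.8 hours at r = 0.336.
N(17.8) = 262624·e^(0.336×6.8) = 262624·e^2.285 = 2.579949×10^6.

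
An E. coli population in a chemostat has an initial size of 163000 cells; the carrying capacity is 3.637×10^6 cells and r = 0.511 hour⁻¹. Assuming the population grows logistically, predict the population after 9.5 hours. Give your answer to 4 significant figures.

3119000 cells

A = (K − N₀)/N₀ = (3.637×10^6 − 163000)/163000 = 21.313.
N(t) = K/(1 + A·e^(−rt)) = 3.637×10^6/(1 + 21.313×e^(−0.511×9.5)).
e^(−4.854) = 0.0077932; denominator = 1 + 21.313×0.0077932 = 1.1661.
N = 3.637×10^6/1.1661 = 3.118954×10^6.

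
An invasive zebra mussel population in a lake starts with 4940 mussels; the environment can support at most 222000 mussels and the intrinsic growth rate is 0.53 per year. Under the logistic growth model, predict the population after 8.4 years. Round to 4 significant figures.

146800 mussels

A = (K − N₀)/N₀ = (222000 − 4940)/4940 = 43.939.
N(t) = K/(1 + A·e^(−rt)) = 222000/(1 + 43.939×e^(−0.53×8.4)).
e^(−4.452) = 0.011655; denominator = 1 + 43.939×0.011655 = 1.5121.
N = 222000/1.5121 = 146814.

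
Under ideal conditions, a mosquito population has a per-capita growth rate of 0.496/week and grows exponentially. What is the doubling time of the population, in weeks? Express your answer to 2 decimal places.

1.40 weeks

Doubling time t_d = ln(2)/r = 0.6931/0.496 = 1.3975.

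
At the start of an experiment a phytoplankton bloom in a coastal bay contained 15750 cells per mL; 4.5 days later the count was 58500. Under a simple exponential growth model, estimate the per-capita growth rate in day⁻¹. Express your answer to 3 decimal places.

0.292 per day

From N(t) = N₀·e^(rt): e^(r·4.5) = 58500/15750 = 3.7143.
r·4.5 = ln(3.7143) = 1.3122, so r = 1.3122/4.5 = 0.2916.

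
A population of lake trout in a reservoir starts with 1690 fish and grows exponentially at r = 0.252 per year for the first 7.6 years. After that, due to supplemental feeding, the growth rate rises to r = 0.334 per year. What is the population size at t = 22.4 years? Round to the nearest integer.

1608615 fish

Phase 1: N(7.6) = 1690·e^(0.252×7.6) = 1690·e^1.915 = 11472.2.
Phase 2 runs for 22.4 − 7.6 = 14.8 years at r = 0.334.
N(22.4) = 11472.2·e^(0.334×14.8) = 11472.2·e^4.943 = 1.608615×10^6.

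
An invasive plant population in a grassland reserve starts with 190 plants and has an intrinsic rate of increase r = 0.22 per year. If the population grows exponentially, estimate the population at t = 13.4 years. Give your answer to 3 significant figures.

3620 plants

N(t) = N₀·e^(rt) = 190 × e^(0.22×13.4) = 190 × e^2.948.
e^2.948 ≈ 19.068, so N ≈ 190 × 19.068 = 3622.88.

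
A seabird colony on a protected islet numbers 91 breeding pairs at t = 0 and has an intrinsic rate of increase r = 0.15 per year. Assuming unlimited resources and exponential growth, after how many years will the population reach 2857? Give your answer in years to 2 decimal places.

Set N₀·e^(rt) = 2857: e^(0.15·t) = 2857/91 = 31.396.
0.15·t = ln(31.396) = 3.4467, so t = 3.4467/0.15 = 22.978.

22.98 years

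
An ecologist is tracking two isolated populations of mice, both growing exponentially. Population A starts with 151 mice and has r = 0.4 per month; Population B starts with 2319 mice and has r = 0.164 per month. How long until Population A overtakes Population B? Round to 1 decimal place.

11.6 months

Set 151·e^(0.4t) = 2319·e^(0.164t).
e^((0.4 − 0.164)t) = 2319/151 → e^(0.236·t) = 15.358.
0.236·t = ln(15.358) = 2.7316, so t = 2.7316/0.236 = 11.575.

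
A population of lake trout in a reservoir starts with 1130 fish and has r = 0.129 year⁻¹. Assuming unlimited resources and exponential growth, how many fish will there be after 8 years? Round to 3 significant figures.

3170 fish

N(t) = N₀·e^(rt) = 1130 × e^(0.129×8) = 1130 × e^1.032.
e^1.032 ≈ 2.8067, so N ≈ 1130 × 2.8067 = 3171.54.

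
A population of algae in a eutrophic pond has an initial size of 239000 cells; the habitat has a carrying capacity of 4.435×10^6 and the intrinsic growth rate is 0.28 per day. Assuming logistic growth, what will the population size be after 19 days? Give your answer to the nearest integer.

A = (K − N₀)/N₀ = (4.435×10^6 − 239000)/239000 = 17.556.
N(t) = K/(1 + A·e^(−rt)) = 4.435×10^6/(1 + 17.556×e^(−0.28×19)).
e^(−5.32) = 0.0048928; denominator = 1 + 17.556×0.0048928 = 1.0859.
N = 4.435×10^6/1.0859 = 4.084171×10^6.

4084171 cells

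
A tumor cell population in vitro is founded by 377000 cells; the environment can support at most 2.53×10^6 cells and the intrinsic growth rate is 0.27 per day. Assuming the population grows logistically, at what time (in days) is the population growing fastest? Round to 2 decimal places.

Logistic growth is fastest at N = K/2 = 1.265×10^6.
A = (K − N₀)/N₀ = 5.7109. Set K/(1 + A·e^(−rt)) = K/2 → A·e^(−rt) = 1.
e^(−0.27t) = 1/5.7109 = 0.175105, so t = ln(5.7109)/0.27 = 1.7424/0.27 = 6.4532.

6.45 days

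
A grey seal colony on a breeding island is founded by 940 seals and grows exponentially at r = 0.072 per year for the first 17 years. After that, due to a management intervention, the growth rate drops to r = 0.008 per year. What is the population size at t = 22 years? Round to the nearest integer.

Phase 1: N(17) = 940·e^(0.072×17) = 940·e^1.224 = 3196.72.
Phase 2 runs for 22 − 17 = 5 years at r = 0.008.
N(22) = 3196.72·e^(0.008×5) = 3196.72·e^0.04 = 3327.18.

3327 seals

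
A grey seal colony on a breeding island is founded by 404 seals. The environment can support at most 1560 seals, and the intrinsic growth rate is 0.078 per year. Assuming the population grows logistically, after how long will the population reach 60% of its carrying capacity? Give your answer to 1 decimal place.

A = (K − N₀)/N₀ = (1560 − 404)/404 = 2.8614.
Solve 1560/(1 + 2.8614·e^(−0.078t)) = 936: 1 + 2.8614·e^(−0.078t) = 1.6667, so e^(−0.078t) = 0.232987.
−0.078·t = ln(0.232987) = -1.4568, so t = 1.4568/0.078 = 18.677.

18.7 years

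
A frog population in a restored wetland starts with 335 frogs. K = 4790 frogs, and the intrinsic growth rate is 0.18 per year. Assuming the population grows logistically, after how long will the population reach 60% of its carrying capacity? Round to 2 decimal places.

A = (K − N₀)/N₀ = (4790 − 335)/335 = 13.299.
Solve 4790/(1 + 13.299·e^(−0.18t)) = 2874: 1 + 13.299·e^(−0.18t) = 1.6667, so e^(−0.18t) = 0.0501309.
−0.18·t = ln(0.0501309) = -2.9931, so t = 2.9931/0.18 = 16.628.

16.63 years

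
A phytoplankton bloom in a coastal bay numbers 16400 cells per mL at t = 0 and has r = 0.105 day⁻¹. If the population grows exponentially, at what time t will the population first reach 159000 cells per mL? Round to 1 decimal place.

21.6 days

Set N₀·e^(rt) = 159000: e^(0.105·t) = 159000/16400 = 9.6951.
0.105·t = ln(9.6951) = 2.2716, so t = 2.2716/0.105 = 21.635.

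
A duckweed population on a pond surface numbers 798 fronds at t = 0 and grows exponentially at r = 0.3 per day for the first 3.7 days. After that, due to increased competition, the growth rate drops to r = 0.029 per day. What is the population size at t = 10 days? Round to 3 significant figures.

Phase 1: N(3.7) = 798·e^(0.3×3.7) = 798·e^1.11 = 2421.42.
Phase 2 runs for 10 − 3.7 = 6.3 days at r = 0.029.
N(10) = 2421.42·e^(0.029×6.3) = 2421.42·e^0.1827 = 2906.8.

2910 fronds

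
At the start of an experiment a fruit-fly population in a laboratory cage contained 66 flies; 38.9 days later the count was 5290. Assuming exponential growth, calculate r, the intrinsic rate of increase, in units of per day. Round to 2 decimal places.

0.11 per day

From N(t) = N₀·e^(rt): e^(r·38.9) = 5290/66 = 80.152.
r·38.9 = ln(80.152) = 4.3839, so r = 4.3839/38.9 = 0.1127.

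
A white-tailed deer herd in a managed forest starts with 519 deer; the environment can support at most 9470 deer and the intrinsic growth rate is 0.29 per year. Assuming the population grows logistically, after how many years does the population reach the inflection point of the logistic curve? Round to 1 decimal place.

9.8 years

Logistic growth is fastest at N = K/2 = 4735.
A = (K − N₀)/N₀ = 17.247. Set K/(1 + A·e^(−rt)) = K/2 → A·e^(−rt) = 1.
e^(−0.29t) = 1/17.247 = 0.0579823, so t = ln(17.247)/0.29 = 2.8476/0.29 = 9.8194.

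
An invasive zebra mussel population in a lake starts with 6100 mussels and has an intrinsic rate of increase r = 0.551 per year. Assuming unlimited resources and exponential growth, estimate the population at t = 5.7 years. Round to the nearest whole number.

N(t) = N₀·e^(rt) = 6100 × e^(0.551×5.7) = 6100 × e^3.141.
e^3.141 ≈ 23.12, so N ≈ 6100 × 23.12 = 141032.

141032 mussels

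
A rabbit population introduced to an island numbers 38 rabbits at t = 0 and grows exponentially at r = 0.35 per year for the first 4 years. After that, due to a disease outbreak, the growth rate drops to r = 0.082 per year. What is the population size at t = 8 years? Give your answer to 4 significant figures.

Phase 1: N(4) = 38·e^(0.35×4) = 38·e^1.4 = 154.098.
Phase 2 runs for 8 − 4 = 4 years at r = 0.082.
N(8) = 154.098·e^(0.082×4) = 154.098·e^0.328 = 213.917.

213.9 rabbits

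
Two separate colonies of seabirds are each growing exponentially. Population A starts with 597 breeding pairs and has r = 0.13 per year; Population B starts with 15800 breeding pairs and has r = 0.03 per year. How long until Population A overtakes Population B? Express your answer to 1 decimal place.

Set 597·e^(0.13t) = 15800·e^(0.03t).
e^((0.13 − 0.03)t) = 15800/597 → e^(0.1·t) = 26.466.
0.1·t = ln(26.466) = 3.2758, so t = 3.2758/0.1 = 32.758.

32.8 years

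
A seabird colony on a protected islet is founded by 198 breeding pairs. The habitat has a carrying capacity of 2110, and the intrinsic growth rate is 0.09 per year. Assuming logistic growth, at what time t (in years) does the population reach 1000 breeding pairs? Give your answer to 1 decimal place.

24.0 years

A = (K − N₀)/N₀ = (2110 − 198)/198 = 9.6566.
Solve 2110/(1 + 9.6566·e^(−0.09t)) = 1000: 1 + 9.6566·e^(−0.09t) = 2.11, so e^(−0.09t) = 0.114948.
−0.09·t = ln(0.114948) = -2.1633, so t = 2.1633/0.09 = 24.036.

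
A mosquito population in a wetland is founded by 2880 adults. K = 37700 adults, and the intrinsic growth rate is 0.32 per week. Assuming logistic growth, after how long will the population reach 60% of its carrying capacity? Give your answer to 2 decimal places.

9.06 weeks

A = (K − N₀)/N₀ = (37700 − 2880)/2880 = 12.09.
Solve 37700/(1 + 12.09·e^(−0.32t)) = 22620: 1 + 12.09·e^(−0.32t) = 1.6667, so e^(−0.32t) = 0.0551407.
−0.32·t = ln(0.0551407) = -2.8979, so t = 2.8979/0.32 = 9.0558.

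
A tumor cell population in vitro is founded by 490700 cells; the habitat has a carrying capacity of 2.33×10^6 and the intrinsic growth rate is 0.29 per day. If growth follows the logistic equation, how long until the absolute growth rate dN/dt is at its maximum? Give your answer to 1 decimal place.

Logistic growth is fastest at N = K/2 = 1.165×10^6.
A = (K − N₀)/N₀ = 3.7483. Set K/(1 + A·e^(−rt)) = K/2 → A·e^(−rt) = 1.
e^(−0.29t) = 1/3.7483 = 0.266786, so t = ln(3.7483)/0.29 = 1.3213/0.29 = 4.5562.

4.6 days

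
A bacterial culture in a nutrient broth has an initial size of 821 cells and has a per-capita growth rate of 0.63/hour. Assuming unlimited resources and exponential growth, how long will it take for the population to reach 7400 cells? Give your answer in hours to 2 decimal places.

Set N₀·e^(rt) = 7400: e^(0.63·t) = 7400/821 = 9.0134.
0.63·t = ln(9.0134) = 2.1987, so t = 2.1987/0.63 = 3.49.

3.49 hours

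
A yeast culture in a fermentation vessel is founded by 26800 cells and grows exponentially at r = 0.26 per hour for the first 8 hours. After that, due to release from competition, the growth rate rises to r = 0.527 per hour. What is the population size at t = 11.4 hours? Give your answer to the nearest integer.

1287171 cells

Phase 1: N(8) = 26800·e^(0.26×8) = 26800·e^2.08 = 214520.
Phase 2 runs for 11.4 − 8 = 3.4 hours at r = 0.527.
N(11.4) = 214520·e^(0.527×3.4) = 214520·e^1.792 = 1.287171×10^6.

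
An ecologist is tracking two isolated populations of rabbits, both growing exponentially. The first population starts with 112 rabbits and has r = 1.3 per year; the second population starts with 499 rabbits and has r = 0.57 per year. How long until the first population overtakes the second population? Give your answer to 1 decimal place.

2.0 years

Set 112·e^(1.3t) = 499·e^(0.57t).
e^((1.3 − 0.57)t) = 499/112 → e^(0.73·t) = 4.4554.
0.73·t = ln(4.4554) = 1.4941, so t = 1.4941/0.73 = 2.0467.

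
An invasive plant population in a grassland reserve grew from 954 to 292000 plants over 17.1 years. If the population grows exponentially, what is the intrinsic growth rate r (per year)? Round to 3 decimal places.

0.335 per year

From N(t) = N₀·e^(rt): e^(r·17.1) = 292000/954 = 306.08.
r·17.1 = ln(306.08) = 5.7238, so r = 5.7238/17.1 = 0.33473.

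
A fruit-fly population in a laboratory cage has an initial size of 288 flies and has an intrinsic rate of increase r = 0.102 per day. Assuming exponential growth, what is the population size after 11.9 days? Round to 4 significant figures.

969.5 flies

N(t) = N₀·e^(rt) = 288 × e^(0.102×11.9) = 288 × e^1.214.
e^1.214 ≈ 3.3663, so N ≈ 288 × 3.3663 = 969.481.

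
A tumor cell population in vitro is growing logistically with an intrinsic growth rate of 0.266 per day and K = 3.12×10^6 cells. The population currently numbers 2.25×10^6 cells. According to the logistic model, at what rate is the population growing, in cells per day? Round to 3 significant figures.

167000 cells per day

dN/dt = rN(1 − N/K) = 0.266 × 2.25×10^6 × (1 − 2.25×10^6/3.12×10^6).
1 − 2.25×10^6/3.12×10^6 = 0.27885; dN/dt = 0.266 × 2.25×10^6 × 0.27885 = 1.66889×10^5.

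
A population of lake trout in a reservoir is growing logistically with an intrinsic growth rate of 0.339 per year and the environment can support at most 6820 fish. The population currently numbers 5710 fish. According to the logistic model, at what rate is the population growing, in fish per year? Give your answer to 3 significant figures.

315 fish per year

dN/dt = rN(1 − N/K) = 0.339 × 5710 × (1 − 5710/6820).
1 − 5710/6820 = 0.16276; dN/dt = 0.339 × 5710 × 0.16276 = 315.05.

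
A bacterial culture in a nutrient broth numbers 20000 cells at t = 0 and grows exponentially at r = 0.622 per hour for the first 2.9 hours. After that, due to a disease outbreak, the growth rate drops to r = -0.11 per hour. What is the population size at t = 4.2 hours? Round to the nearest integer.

105270 cells

Phase 1: N(2.9) = 20000·e^(0.622×2.9) = 20000·e^1.804 = 121454.
Phase 2 runs for 4.2 − 2.9 = 1.3 hours at r = -0.11.
N(4.2) = 121454·e^(-0.11×1.3) = 121454·e^-0.143 = 105270.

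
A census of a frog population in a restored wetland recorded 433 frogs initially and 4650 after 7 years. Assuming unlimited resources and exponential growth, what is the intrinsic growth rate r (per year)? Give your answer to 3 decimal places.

0.339 per year

From N(t) = N₀·e^(rt): e^(r·7) = 4650/433 = 10.739.
r·7 = ln(10.739) = 2.3739, so r = 2.3739/7 = 0.33913.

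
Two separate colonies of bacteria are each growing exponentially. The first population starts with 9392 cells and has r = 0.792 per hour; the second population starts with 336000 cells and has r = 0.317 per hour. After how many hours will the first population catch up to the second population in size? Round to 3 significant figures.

Set 9392·e^(0.792t) = 336000·e^(0.317t).
e^((0.792 − 0.317)t) = 336000/9392 → e^(0.475·t) = 35.775.
0.475·t = ln(35.775) = 3.5773, so t = 3.5773/0.475 = 7.5311.

7.53 hours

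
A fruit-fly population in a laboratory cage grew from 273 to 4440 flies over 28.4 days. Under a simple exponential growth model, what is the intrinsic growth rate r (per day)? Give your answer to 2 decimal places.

0.10 per day

From N(t) = N₀·e^(rt): e^(r·28.4) = 4440/273 = 16.264.
r·28.4 = ln(16.264) = 2.7889, so r = 2.7889/28.4 = 0.098202.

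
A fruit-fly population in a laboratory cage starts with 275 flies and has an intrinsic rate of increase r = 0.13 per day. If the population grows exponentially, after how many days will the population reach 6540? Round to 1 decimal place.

Set N₀·e^(rt) = 6540: e^(0.13·t) = 6540/275 = 23.782.
0.13·t = ln(23.782) = 3.1689, so t = 3.1689/0.13 = 24.376.

24.4 days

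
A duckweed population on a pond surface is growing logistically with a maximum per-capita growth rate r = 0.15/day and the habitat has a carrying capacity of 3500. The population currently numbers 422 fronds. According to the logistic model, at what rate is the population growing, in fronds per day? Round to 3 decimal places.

55.668 fronds per day

dN/dt = rN(1 − N/K) = 0.15 × 422 × (1 − 422/3500).
1 − 422/3500 = 0.87943; dN/dt = 0.15 × 422 × 0.87943 = 55.668.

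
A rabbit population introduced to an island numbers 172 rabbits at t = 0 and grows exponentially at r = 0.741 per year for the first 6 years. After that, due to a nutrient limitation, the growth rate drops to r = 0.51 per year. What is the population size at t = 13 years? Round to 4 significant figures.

Phase 1: N(6) = 172·e^(0.741×6) = 172·e^4.446 = 14669.
Phase 2 runs for 13 − 6 = 7 years at r = 0.51.
N(13) = 14669·e^(0.51×7) = 14669·e^3.57 = 520994.

521000 rabbits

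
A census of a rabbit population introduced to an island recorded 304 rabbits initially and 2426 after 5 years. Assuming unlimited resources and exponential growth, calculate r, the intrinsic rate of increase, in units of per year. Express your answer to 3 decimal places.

0.415 per year

From N(t) = N₀·e^(rt): e^(r·5) = 2426/304 = 7.9803.
r·5 = ln(7.9803) = 2.077, so r = 2.077/5 = 0.41539.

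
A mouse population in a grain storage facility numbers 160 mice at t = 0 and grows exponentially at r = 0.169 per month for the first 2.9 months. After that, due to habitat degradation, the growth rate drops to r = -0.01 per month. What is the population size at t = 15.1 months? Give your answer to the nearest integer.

Phase 1: N(2.9) = 160·e^(0.169×2.9) = 160·e^0.4901 = 261.197.
Phase 2 runs for 15.1 − 2.9 = 12.2 months at r = -0.01.
N(15.1) = 261.197·e^(-0.01×12.2) = 261.197·e^-0.122 = 231.198.

231 mice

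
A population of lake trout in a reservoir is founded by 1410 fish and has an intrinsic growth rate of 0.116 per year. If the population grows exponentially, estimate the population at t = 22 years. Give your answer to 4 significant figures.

N(t) = N₀·e^(rt) = 1410 × e^(0.116×22) = 1410 × e^2.552.
e^2.552 ≈ 12.833, so N ≈ 1410 × 12.833 = 18094.2.

18090 fish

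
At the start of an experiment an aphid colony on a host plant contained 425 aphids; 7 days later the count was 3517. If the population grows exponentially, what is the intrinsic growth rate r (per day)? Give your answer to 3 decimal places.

From N(t) = N₀·e^(rt): e^(r·7) = 3517/425 = 8.2753.
r·7 = ln(8.2753) = 2.1133, so r = 2.1133/7 = 0.3019.

0.302 per day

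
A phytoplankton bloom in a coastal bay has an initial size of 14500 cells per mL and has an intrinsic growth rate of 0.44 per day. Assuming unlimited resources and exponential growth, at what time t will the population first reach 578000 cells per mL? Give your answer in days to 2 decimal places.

Set N₀·e^(rt) = 578000: e^(0.44·t) = 578000/14500 = 39.862.
0.44·t = ln(39.862) = 3.6854, so t = 3.6854/0.44 = 8.376.

8.38 days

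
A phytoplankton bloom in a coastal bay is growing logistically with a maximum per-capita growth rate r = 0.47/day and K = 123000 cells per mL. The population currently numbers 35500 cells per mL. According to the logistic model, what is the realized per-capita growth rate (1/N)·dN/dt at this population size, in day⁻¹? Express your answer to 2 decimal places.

(1/N)·dN/dt = r(1 − N/K) = 0.47 × (1 − 35500/123000).
= 0.47 × 0.71138 = 0.33435.

0.33 per day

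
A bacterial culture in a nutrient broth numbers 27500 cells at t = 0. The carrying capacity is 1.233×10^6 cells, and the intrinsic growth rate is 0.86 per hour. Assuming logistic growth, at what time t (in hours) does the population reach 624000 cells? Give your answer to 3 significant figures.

4.42 hours

A = (K − N₀)/N₀ = (1.233×10^6 − 27500)/27500 = 43.836.
Solve 1.233×10^6/(1 + 43.836·e^(−0.86t)) = 624000: 1 + 43.836·e^(−0.86t) = 1.976, so e^(−0.86t) = 0.0222637.
−0.86·t = ln(0.0222637) = -3.8048, so t = 3.8048/0.86 = 4.4242.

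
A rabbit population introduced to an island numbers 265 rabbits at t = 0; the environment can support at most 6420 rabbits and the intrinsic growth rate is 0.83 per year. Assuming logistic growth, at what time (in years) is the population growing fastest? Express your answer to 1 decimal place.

Logistic growth is fastest at N = K/2 = 3210.
A = (K − N₀)/N₀ = 23.226. Set K/(1 + A·e^(−rt)) = K/2 → A·e^(−rt) = 1.
e^(−0.83t) = 1/23.226 = 0.0430544, so t = ln(23.226)/0.83 = 3.1453/0.83 = 3.7895.

3.8 years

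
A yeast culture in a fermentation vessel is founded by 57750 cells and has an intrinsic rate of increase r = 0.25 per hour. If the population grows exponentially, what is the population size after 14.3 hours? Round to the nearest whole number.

N(t) = N₀·e^(rt) = 57750 × e^(0.25×14.3) = 57750 × e^3.575.
e^3.575 ≈ 35.695, so N ≈ 57750 × 35.695 = 2.061364×10^6.

2061364 cells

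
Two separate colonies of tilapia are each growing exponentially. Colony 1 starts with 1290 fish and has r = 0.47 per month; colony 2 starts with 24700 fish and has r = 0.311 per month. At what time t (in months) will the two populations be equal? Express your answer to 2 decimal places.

18.57 months

Set 1290·e^(0.47t) = 24700·e^(0.311t).
e^((0.47 − 0.311)t) = 24700/1290 → e^(0.159·t) = 19.147.
0.159·t = ln(19.147) = 2.9522, so t = 2.9522/0.159 = 18.567.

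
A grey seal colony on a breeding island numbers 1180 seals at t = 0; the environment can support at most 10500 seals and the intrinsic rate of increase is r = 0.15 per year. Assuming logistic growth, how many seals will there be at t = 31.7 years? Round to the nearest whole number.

A = (K − N₀)/N₀ = (10500 − 1180)/1180 = 7.8983.
N(t) = K/(1 + A·e^(−rt)) = 10500/(1 + 7.8983×e^(−0.15×31.7)).
e^(−4.755) = 0.0086085; denominator = 1 + 7.8983×0.0086085 = 1.068.
N = 10500/1.068 = 9831.53.

9832 seals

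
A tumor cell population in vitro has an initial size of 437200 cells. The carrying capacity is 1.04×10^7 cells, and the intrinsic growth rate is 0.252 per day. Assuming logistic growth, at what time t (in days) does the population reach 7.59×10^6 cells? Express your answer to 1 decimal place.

A = (K − N₀)/N₀ = (1.04×10^7 − 437200)/437200 = 22.788.
Solve 1.04×10^7/(1 + 22.788·e^(−0.252t)) = 7.59×10^6: 1 + 22.788·e^(−0.252t) = 1.3702, so e^(−0.252t) = 0.0162466.
−0.252·t = ln(0.0162466) = -4.1199, so t = 4.1199/0.252 = 16.349.

16.3 days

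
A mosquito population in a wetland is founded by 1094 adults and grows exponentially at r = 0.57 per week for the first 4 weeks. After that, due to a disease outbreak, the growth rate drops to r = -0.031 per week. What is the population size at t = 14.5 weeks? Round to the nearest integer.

7724 adults

Phase 1: N(4) = 1094·e^(0.57×4) = 1094·e^2.28 = 10695.7.
Phase 2 runs for 14.5 − 4 = 10.5 weeks at r = -0.031.
N(14.5) = 10695.7·e^(-0.031×10.5) = 10695.7·e^-0.3255 = 7724.06.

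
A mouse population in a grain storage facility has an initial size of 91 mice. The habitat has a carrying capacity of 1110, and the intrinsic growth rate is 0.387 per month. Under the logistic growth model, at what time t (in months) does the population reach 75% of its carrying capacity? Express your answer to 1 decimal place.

A = (K − N₀)/N₀ = (1110 − 91)/91 = 11.198.
Solve 1110/(1 + 11.198·e^(−0.387t)) = 832.5: 1 + 11.198·e^(−0.387t) = 1.3333, so e^(−0.387t) = 0.0297677.
−0.387·t = ln(0.0297677) = -3.5143, so t = 3.5143/0.387 = 9.081.

9.1 months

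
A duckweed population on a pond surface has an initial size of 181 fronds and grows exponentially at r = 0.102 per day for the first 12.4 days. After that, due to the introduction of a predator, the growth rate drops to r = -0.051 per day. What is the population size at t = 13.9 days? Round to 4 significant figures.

Phase 1: N(12.4) = 181·e^(0.102×12.4) = 181·e^1.265 = 641.172.
Phase 2 runs for 13.9 − 12.4 = 1.5 days at r = -0.051.
N(13.9) = 641.172·e^(-0.051×1.5) = 641.172·e^-0.0765 = 593.951.

594.0 fronds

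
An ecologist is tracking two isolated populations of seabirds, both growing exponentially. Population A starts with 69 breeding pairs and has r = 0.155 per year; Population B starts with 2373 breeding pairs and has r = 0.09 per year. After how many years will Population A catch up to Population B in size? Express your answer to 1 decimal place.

54.4 years

Set 69·e^(0.155t) = 2373·e^(0.09t).
e^((0.155 − 0.09)t) = 2373/69 → e^(0.065·t) = 34.391.
0.065·t = ln(34.391) = 3.5378, so t = 3.5378/0.065 = 54.428.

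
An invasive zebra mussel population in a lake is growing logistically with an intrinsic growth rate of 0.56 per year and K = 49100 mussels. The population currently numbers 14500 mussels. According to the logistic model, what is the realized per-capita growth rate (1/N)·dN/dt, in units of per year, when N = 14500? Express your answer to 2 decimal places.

0.39 per year

(1/N)·dN/dt = r(1 − N/K) = 0.56 × (1 − 14500/49100).
= 0.56 × 0.70468 = 0.39462.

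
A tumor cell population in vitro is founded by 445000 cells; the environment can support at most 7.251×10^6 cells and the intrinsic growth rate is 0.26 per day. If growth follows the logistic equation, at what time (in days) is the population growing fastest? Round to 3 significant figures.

10.5 days

Logistic growth is fastest at N = K/2 = 3.6255×10^6.
A = (K − N₀)/N₀ = 15.294. Set K/(1 + A·e^(−rt)) = K/2 → A·e^(−rt) = 1.
e^(−0.26t) = 1/15.294 = 0.0653835, so t = ln(15.294)/0.26 = 2.7275/0.26 = 10.49.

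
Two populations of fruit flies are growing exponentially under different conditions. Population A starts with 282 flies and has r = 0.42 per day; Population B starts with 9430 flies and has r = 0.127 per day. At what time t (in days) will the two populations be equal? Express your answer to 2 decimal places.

Set 282·e^(0.42t) = 9430·e^(0.127t).
e^((0.42 − 0.127)t) = 9430/282 → e^(0.293·t) = 33.44.
0.293·t = ln(33.44) = 3.5097, so t = 3.5097/0.293 = 11.979.

11.98 days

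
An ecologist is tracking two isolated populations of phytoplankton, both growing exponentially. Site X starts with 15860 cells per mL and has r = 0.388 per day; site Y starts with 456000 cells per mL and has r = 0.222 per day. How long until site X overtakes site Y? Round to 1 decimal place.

20.2 days

Set 15860·e^(0.388t) = 456000·e^(0.222t).
e^((0.388 − 0.222)t) = 456000/15860 → e^(0.166·t) = 28.752.
0.166·t = ln(28.752) = 3.3587, so t = 3.3587/0.166 = 20.233.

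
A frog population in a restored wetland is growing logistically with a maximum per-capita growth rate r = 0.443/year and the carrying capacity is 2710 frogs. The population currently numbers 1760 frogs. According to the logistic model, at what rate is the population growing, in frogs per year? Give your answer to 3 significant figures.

273 frogs per year

dN/dt = rN(1 − N/K) = 0.443 × 1760 × (1 − 1760/2710).
1 − 1760/2710 = 0.35055; dN/dt = 0.443 × 1760 × 0.35055 = 273.32.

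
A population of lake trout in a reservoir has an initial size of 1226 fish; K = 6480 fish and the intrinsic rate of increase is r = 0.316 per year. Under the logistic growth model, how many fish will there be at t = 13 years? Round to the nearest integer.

A = (K − N₀)/N₀ = (6480 − 1226)/1226 = 4.2855.
N(t) = K/(1 + A·e^(−rt)) = 6480/(1 + 4.2855×e^(−0.316×13)).
e^(−4.108) = 0.016441; denominator = 1 + 4.2855×0.016441 = 1.0705.
N = 6480/1.0705 = 6053.5.

6053 fish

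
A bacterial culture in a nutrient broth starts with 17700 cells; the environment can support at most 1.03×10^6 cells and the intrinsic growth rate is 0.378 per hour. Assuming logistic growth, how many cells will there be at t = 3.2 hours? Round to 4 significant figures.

57030 cells

A = (K − N₀)/N₀ = (1.03×10^6 − 17700)/17700 = 57.192.
N(t) = K/(1 + A·e^(−rt)) = 1.03×10^6/(1 + 57.192×e^(−0.378×3.2)).
e^(−1.21) = 0.29832; denominator = 1 + 57.192×0.29832 = 18.061.
N = 1.03×10^6/18.061 = 57027.9.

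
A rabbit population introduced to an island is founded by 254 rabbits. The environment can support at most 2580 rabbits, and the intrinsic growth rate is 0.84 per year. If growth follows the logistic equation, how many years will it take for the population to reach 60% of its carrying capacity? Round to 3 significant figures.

3.12 years

A = (K − N₀)/N₀ = (2580 − 254)/254 = 9.1575.
Solve 2580/(1 + 9.1575·e^(−0.84t)) = 1548: 1 + 9.1575·e^(−0.84t) = 1.6667, so e^(−0.84t) = 0.0728002.
−0.84·t = ln(0.0728002) = -2.62, so t = 2.62/0.84 = 3.1191.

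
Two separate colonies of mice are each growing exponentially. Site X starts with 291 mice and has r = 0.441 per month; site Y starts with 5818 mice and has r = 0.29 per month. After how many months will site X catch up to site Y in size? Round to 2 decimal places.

Set 291·e^(0.441t) = 5818·e^(0.29t).
e^((0.441 − 0.29)t) = 5818/291 → e^(0.151·t) = 19.993.
0.151·t = ln(19.993) = 2.9954, so t = 2.9954/0.151 = 19.837.

19.84 months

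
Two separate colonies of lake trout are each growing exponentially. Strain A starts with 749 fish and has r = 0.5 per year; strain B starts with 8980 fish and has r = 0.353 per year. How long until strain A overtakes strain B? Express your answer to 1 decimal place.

Set 749·e^(0.5t) = 8980·e^(0.353t).
e^((0.5 − 0.353)t) = 8980/749 → e^(0.147·t) = 11.989.
0.147·t = ln(11.989) = 2.484, so t = 2.484/0.147 = 16.898.

16.9 years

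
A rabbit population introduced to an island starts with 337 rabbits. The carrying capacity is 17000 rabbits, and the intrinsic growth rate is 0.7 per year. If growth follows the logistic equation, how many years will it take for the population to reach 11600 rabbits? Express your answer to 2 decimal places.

6.66 years

A = (K − N₀)/N₀ = (17000 − 337)/337 = 49.445.
Solve 17000/(1 + 49.445·e^(−0.7t)) = 11600: 1 + 49.445·e^(−0.7t) = 1.4655, so e^(−0.7t) = 0.00941483.
−0.7·t = ln(0.00941483) = -4.6655, so t = 4.6655/0.7 = 6.665.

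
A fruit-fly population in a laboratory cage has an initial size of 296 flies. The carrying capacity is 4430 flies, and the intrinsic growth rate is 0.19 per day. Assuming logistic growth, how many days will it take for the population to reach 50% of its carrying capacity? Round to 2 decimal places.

13.88 days

A = (K − N₀)/N₀ = (4430 − 296)/296 = 13.966.
Solve 4430/(1 + 13.966·e^(−0.19t)) = 2215: 1 + 13.966·e^(−0.19t) = 2, so e^(−0.19t) = 0.0716014.
−0.19·t = ln(0.0716014) = -2.6366, so t = 2.6366/0.19 = 13.877.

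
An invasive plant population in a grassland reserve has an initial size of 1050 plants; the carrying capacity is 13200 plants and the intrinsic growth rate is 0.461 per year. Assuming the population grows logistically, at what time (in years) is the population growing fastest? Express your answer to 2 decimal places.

5.31 years

Logistic growth is fastest at N = K/2 = 6600.
A = (K − N₀)/N₀ = 11.571. Set K/(1 + A·e^(−rt)) = K/2 → A·e^(−rt) = 1.
e^(−0.461t) = 1/11.571 = 0.0864198, so t = ln(11.571)/0.461 = 2.4485/0.461 = 5.3114.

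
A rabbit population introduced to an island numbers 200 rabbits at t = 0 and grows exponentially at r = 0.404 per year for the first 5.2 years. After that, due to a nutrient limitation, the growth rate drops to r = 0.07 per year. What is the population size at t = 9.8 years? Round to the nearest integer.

2255 rabbits

Phase 1: N(5.2) = 200·e^(0.404×5.2) = 200·e^2.101 = 1634.54.
Phase 2 runs for 9.8 − 5.2 = 4.6 years at r = 0.07.
N(9.8) = 1634.54·e^(0.07×4.6) = 1634.54·e^0.322 = 2255.48.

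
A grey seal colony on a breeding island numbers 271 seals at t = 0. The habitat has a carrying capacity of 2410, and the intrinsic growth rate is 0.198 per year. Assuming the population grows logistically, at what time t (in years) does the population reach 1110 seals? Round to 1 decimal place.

9.6 years

A = (K − N₀)/N₀ = (2410 − 271)/271 = 7.893.
Solve 2410/(1 + 7.893·e^(−0.198t)) = 1110: 1 + 7.893·e^(−0.198t) = 2.1712, so e^(−0.198t) = 0.148381.
−0.198·t = ln(0.148381) = -1.908, so t = 1.908/0.198 = 9.6362.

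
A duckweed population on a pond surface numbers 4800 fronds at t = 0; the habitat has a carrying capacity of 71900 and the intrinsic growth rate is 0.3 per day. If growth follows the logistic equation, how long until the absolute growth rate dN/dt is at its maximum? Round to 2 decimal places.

8.79 days

Logistic growth is fastest at N = K/2 = 35950.
A = (K − N₀)/N₀ = 13.979. Set K/(1 + A·e^(−rt)) = K/2 → A·e^(−rt) = 1.
e^(−0.3t) = 1/13.979 = 0.071535, so t = ln(13.979)/0.3 = 2.6376/0.3 = 8.7919.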